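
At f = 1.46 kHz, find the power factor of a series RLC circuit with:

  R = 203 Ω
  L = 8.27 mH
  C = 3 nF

Step 1 — Angular frequency: ω = 2π·f = 2π·1460 = 9173 rad/s.
Step 2 — Component impedances:
  R: Z = R = 203 Ω
  L: Z = jωL = j·9173·0.00827 = 0 + j75.86 Ω
  C: Z = 1/(jωC) = -j/(ω·C) = 0 - j3.634e+04 Ω
Step 3 — Series combination: Z_total = R + L + C = 203 - j3.626e+04 Ω = 3.626e+04∠-89.7° Ω.
Step 4 — Power factor: PF = cos(φ) = Re(Z)/|Z| = 203/3.626e+04 = 0.005598.
Step 5 — Type: Im(Z) = -3.626e+04 ⇒ leading (phase φ = -89.7°).

PF = 0.005598 (leading, φ = -89.7°)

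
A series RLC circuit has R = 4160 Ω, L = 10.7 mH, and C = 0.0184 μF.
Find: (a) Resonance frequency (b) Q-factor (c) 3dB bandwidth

Step 1 — Resonance: ω₀ = 1/√(LC) = 1/√(0.0107·1.84e-08) = 7.127e+04 rad/s.
Step 2 — f₀ = ω₀/(2π) = 1.134e+04 Hz.
Step 3 — Series Q: Q = ω₀L/R = 7.127e+04·0.0107/4160 = 0.1833.
Step 4 — Bandwidth: Δω = ω₀/Q = 3.888e+05 rad/s; BW = Δω/(2π) = 6.188e+04 Hz.

(a) f₀ = 1.134e+04 Hz  (b) Q = 0.1833  (c) BW = 6.188e+04 Hz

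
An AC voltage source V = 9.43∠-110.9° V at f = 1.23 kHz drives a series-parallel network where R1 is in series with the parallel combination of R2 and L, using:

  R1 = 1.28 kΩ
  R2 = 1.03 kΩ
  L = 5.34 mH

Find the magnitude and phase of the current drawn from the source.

Step 1 — Angular frequency: ω = 2π·f = 2π·1230 = 7728 rad/s.
Step 2 — Component impedances:
  R1: Z = R = 1280 Ω
  R2: Z = R = 1030 Ω
  L: Z = jωL = j·7728·0.00534 = 0 + j41.27 Ω
Step 3 — Parallel branch: R2 || L = 1/(1/R2 + 1/L) = 1.651 + j41.2 Ω.
Step 4 — Series with R1: Z_total = R1 + (R2 || L) = 1282 + j41.2 Ω = 1282∠1.8° Ω.
Step 5 — Source phasor: V = 9.43∠-110.9° V = -3.364 - j8.81 V.
Step 6 — Ohm's law: I = V / Z_total = (-3.364 - j8.81) / (1282 + j41.2) = -0.002843 - j0.006782 A.
Step 7 — Convert to polar: |I| = 0.007354 A, ∠I = -112.7°.

I = 0.007354∠-112.7° A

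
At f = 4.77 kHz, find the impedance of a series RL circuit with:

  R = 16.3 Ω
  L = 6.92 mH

Step 1 — Angular frequency: ω = 2π·f = 2π·4770 = 2.997e+04 rad/s.
Step 2 — Component impedances:
  R: Z = R = 16.3 Ω
  L: Z = jωL = j·2.997e+04·0.00692 = 0 + j207.4 Ω
Step 3 — Series combination: Z_total = R + L = 16.3 + j207.4 Ω = 208∠85.5° Ω.

Z = 16.3 + j207.4 Ω = 208∠85.5° Ω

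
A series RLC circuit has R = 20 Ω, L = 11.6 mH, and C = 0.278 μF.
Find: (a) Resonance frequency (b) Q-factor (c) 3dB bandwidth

Step 1 — Resonance condition Im(Z)=0 gives ω₀ = 1/√(LC).
Step 2 — ω₀ = 1/√(0.0116·2.78e-07) = 1.761e+04 rad/s.
Step 3 — f₀ = ω₀/(2π) = 2803 Hz.
Step 4 — Series Q: Q = ω₀L/R = 1.761e+04·0.0116/20 = 10.21.
Step 5 — 3dB bandwidth: Δω = ω₀/Q = 1724 rad/s; BW = Δω/(2π) = 274.4 Hz.

(a) f₀ = 2803 Hz  (b) Q = 10.21  (c) BW = 274.4 Hz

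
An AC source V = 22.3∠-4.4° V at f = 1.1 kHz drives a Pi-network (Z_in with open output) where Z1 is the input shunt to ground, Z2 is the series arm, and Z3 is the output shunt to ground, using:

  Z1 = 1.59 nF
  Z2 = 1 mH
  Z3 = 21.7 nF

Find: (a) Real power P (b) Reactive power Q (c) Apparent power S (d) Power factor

Step 1 — Angular frequency: ω = 2π·f = 2π·1100 = 6912 rad/s.
Step 2 — Component impedances:
  Z1: Z = 1/(jωC) = -j/(ω·C) = 0 - j9.1e+04 Ω
  Z2: Z = jωL = j·6912·0.001 = 0 + j6.912 Ω
  Z3: Z = 1/(jωC) = -j/(ω·C) = 0 - j6668 Ω
Step 3 — With open output, the series arm Z2 and the output shunt Z3 appear in series to ground: Z2 + Z3 = 0 - j6661 Ω.
Step 4 — Parallel with input shunt Z1: Z_in = Z1 || (Z2 + Z3) = 0 - j6206 Ω = 6206∠-90.0° Ω.
Step 5 — Source phasor: V = 22.3∠-4.4° V = 22.23 - j1.711 V.
Step 6 — Current: I = V / Z = 0.0002757 + j0.003582 A = 0.003593∠85.6° A.
Step 7 — Complex power: S = V·I* = 0 - j0.08013 VA.
Step 8 — Real power: P = Re(S) = 0 W.
Step 9 — Reactive power: Q = Im(S) = -0.08013 VAR.
Step 10 — Apparent power: |S| = 0.08013 VA.
Step 11 — Power factor: PF = P/|S| = 0 (leading).

(a) P = 0 W  (b) Q = -0.08013 VAR  (c) S = 0.08013 VA  (d) PF = 0 (leading)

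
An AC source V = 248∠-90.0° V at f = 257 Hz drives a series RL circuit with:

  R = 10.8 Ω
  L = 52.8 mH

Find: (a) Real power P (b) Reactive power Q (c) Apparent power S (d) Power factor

Step 1 — Angular frequency: ω = 2π·f = 2π·257 = 1615 rad/s.
Step 2 — Component impedances:
  R: Z = R = 10.8 Ω
  L: Z = jωL = j·1615·0.0528 = 0 + j85.26 Ω
Step 3 — Series combination: Z_total = R + L = 10.8 + j85.26 Ω = 85.94∠82.8° Ω.
Step 4 — Source phasor: V = 248∠-90.0° V = 0 - j248 V.
Step 5 — Current: I = V / Z = -2.863 - j0.3626 A = 2.886∠-172.8° A.
Step 6 — Complex power: S = V·I* = 89.93 + j710 VA.
Step 7 — Real power: P = Re(S) = 89.93 W.
Step 8 — Reactive power: Q = Im(S) = 710 VAR.
Step 9 — Apparent power: |S| = 715.6 VA.
Step 10 — Power factor: PF = P/|S| = 0.1257 (lagging).

(a) P = 89.93 W  (b) Q = 710 VAR  (c) S = 715.6 VA  (d) PF = 0.1257 (lagging)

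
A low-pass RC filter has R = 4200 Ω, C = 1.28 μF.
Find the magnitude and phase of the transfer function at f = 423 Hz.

Step 1 — Angular frequency: ω = 2π·423 = 2658 rad/s.
Step 2 — Transfer function: H(jω) = 1/(1 + jωRC).
Step 3 — Denominator: 1 + jωRC = 1 + j·2658·4200·1.28e-06 = 1 + j14.29.
Step 4 — H = 0.004874 - j0.06965.
Step 5 — Magnitude: |H| = 0.06982 (-23.1 dB); phase: φ = -86.0°.

|H| = 0.06982 (-23.1 dB), φ = -86.0°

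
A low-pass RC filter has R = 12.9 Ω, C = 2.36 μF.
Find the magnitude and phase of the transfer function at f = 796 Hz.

Step 1 — Angular frequency: ω = 2π·796 = 5001 rad/s.
Step 2 — Transfer function: H(jω) = 1/(1 + jωRC).
Step 3 — Denominator: 1 + jωRC = 1 + j·5001·12.9·2.36e-06 = 1 + j0.1523.
Step 4 — H = 0.9773 - j0.1488.
Step 5 — Magnitude: |H| = 0.9886 (-0.1 dB); phase: φ = -8.7°.

|H| = 0.9886 (-0.1 dB), φ = -8.7°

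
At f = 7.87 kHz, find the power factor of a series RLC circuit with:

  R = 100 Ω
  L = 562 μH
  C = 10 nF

Step 1 — Angular frequency: ω = 2π·f = 2π·7870 = 4.945e+04 rad/s.
Step 2 — Component impedances:
  R: Z = R = 100 Ω
  L: Z = jωL = j·4.945e+04·0.000562 = 0 + j27.79 Ω
  C: Z = 1/(jωC) = -j/(ω·C) = 0 - j2022 Ω
Step 3 — Series combination: Z_total = R + L + C = 100 - j1995 Ω = 1997∠-87.1° Ω.
Step 4 — Power factor: PF = cos(φ) = Re(Z)/|Z| = 100/1997.01 = 0.05007.
Step 5 — Type: Im(Z) = -1995 ⇒ leading (phase φ = -87.1°).

PF = 0.05007 (leading, φ = -87.1°)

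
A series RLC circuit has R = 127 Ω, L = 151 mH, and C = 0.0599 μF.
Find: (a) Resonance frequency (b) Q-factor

Step 1 — Resonance condition Im(Z)=0 gives ω₀ = 1/√(LC).
Step 2 — ω₀ = 1/√(0.151·5.99e-08) = 1.051e+04 rad/s.
Step 3 — f₀ = ω₀/(2π) = 1673 Hz.
Step 4 — Series Q: Q = ω₀L/R = 1.051e+04·0.151/127 = 12.5.

(a) f₀ = 1673 Hz  (b) Q = 12.5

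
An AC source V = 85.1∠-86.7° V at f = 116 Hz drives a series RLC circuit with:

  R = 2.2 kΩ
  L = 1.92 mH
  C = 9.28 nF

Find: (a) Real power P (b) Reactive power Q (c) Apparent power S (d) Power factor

Step 1 — Angular frequency: ω = 2π·f = 2π·116 = 728.8 rad/s.
Step 2 — Component impedances:
  R: Z = R = 2200 Ω
  L: Z = jωL = j·728.8·0.00192 = 0 + j1.399 Ω
  C: Z = 1/(jωC) = -j/(ω·C) = 0 - j1.478e+05 Ω
Step 3 — Series combination: Z_total = R + L + C = 2200 - j1.478e+05 Ω = 1.479e+05∠-89.1° Ω.
Step 4 — Source phasor: V = 85.1∠-86.7° V = 4.899 - j84.96 V.
Step 5 — Current: I = V / Z = 0.000575 + j2.458e-05 A = 0.0005755∠2.4° A.
Step 6 — Complex power: S = V·I* = 0.0007287 - j0.04897 VA.
Step 7 — Real power: P = Re(S) = 0.0007287 W.
Step 8 — Reactive power: Q = Im(S) = -0.04897 VAR.
Step 9 — Apparent power: |S| = 0.04898 VA.
Step 10 — Power factor: PF = P/|S| = 0.01488 (leading).

(a) P = 0.0007287 W  (b) Q = -0.04897 VAR  (c) S = 0.04898 VA  (d) PF = 0.01488 (leading)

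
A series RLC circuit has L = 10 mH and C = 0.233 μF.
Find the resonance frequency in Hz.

Step 1 — Resonance condition Im(Z)=0 gives ω₀ = 1/√(LC).
Step 2 — ω₀ = 1/√(0.01·2.33e-07) = 2.072e+04 rad/s.
Step 3 — f₀ = ω₀/(2π) = 3297 Hz.

f₀ = 3297 Hz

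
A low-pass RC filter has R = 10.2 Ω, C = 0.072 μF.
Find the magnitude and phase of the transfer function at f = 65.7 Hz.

Step 1 — Angular frequency: ω = 2π·65.7 = 412.8 rad/s.
Step 2 — Transfer function: H(jω) = 1/(1 + jωRC).
Step 3 — Denominator: 1 + jωRC = 1 + j·412.8·10.2·7.2e-08 = 1 + j0.0003032.
Step 4 — H = 1 - j0.0003032.
Step 5 — Magnitude: |H| = 1 (-0.0 dB); phase: φ = -0.0°.

|H| = 1 (-0.0 dB), φ = -0.0°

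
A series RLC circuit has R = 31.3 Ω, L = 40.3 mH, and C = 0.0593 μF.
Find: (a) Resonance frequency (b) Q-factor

Step 1 — Resonance condition Im(Z)=0 gives ω₀ = 1/√(LC).
Step 2 — ω₀ = 1/√(0.0403·5.93e-08) = 2.046e+04 rad/s.
Step 3 — f₀ = ω₀/(2π) = 3256 Hz.
Step 4 — Series Q: Q = ω₀L/R = 2.046e+04·0.0403/31.3 = 26.34.

(a) f₀ = 3256 Hz  (b) Q = 26.34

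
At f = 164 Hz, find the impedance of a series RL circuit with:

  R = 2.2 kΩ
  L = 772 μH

Step 1 — Angular frequency: ω = 2π·f = 2π·164 = 1030 rad/s.
Step 2 — Component impedances:
  R: Z = R = 2200 Ω
  L: Z = jωL = j·1030·0.000772 = 0 + j0.7955 Ω
Step 3 — Series combination: Z_total = R + L = 2200 + j0.7955 Ω = 2200∠0.0° Ω.

Z = 2200 + j0.7955 Ω = 2200∠0.0° Ω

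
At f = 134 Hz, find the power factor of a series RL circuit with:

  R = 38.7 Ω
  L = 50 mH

Step 1 — Angular frequency: ω = 2π·f = 2π·134 = 841.9 rad/s.
Step 2 — Component impedances:
  R: Z = R = 38.7 Ω
  L: Z = jωL = j·841.9·0.05 = 0 + j42.1 Ω
Step 3 — Series combination: Z_total = R + L = 38.7 + j42.1 Ω = 57.18∠47.4° Ω.
Step 4 — Power factor: PF = cos(φ) = Re(Z)/|Z| = 38.7/57.18 = 0.6768.
Step 5 — Type: Im(Z) = 42.1 ⇒ lagging (phase φ = 47.4°).

PF = 0.6768 (lagging, φ = 47.4°)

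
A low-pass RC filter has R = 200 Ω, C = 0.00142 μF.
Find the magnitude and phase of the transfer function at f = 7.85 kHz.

Step 1 — Angular frequency: ω = 2π·7850 = 4.932e+04 rad/s.
Step 2 — Transfer function: H(jω) = 1/(1 + jωRC).
Step 3 — Denominator: 1 + jωRC = 1 + j·4.932e+04·200·1.42e-09 = 1 + j0.01401.
Step 4 — H = 0.9998 - j0.014.
Step 5 — Magnitude: |H| = 0.9999 (-0.0 dB); phase: φ = -0.8°.

|H| = 0.9999 (-0.0 dB), φ = -0.8°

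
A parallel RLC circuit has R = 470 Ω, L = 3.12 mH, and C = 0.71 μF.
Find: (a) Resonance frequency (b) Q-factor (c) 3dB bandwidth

Step 1 — Resonance: ω₀ = 1/√(LC) = 1/√(0.00312·7.1e-07) = 2.125e+04 rad/s.
Step 2 — f₀ = ω₀/(2π) = 3382 Hz.
Step 3 — Parallel Q: Q = R/(ω₀L) = 470/(2.125e+04·0.00312) = 7.09.
Step 4 — Bandwidth: Δω = ω₀/Q = 2997 rad/s; BW = Δω/(2π) = 476.9 Hz.

(a) f₀ = 3382 Hz  (b) Q = 7.09  (c) BW = 476.9 Hz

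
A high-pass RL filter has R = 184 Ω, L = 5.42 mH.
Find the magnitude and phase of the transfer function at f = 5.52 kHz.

Step 1 — Angular frequency: ω = 2π·5520 = 3.468e+04 rad/s.
Step 2 — Transfer function: H(jω) = jωL/(R + jωL).
Step 3 — Numerator jωL = j·188; denominator R + jωL = 184 + j188.
Step 4 — H = 0.5107 + j0.4999.
Step 5 — Magnitude: |H| = 0.7146 (-2.9 dB); phase: φ = 44.4°.

|H| = 0.7146 (-2.9 dB), φ = 44.4°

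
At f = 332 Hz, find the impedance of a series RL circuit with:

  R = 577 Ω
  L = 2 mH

Step 1 — Angular frequency: ω = 2π·f = 2π·332 = 2086 rad/s.
Step 2 — Component impedances:
  R: Z = R = 577 Ω
  L: Z = jωL = j·2086·0.002 = 0 + j4.172 Ω
Step 3 — Series combination: Z_total = R + L = 577 + j4.172 Ω = 577∠0.4° Ω.

Z = 577 + j4.172 Ω = 577∠0.4° Ω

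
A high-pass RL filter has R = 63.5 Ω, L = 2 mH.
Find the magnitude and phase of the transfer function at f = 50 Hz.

Step 1 — Angular frequency: ω = 2π·50 = 314.2 rad/s.
Step 2 — Transfer function: H(jω) = jωL/(R + jωL).
Step 3 — Numerator jωL = j·0.6283; denominator R + jωL = 63.5 + j0.6283.
Step 4 — H = 9.79e-05 + j0.009894.
Step 5 — Magnitude: |H| = 0.009894 (-40.1 dB); phase: φ = 89.4°.

|H| = 0.009894 (-40.1 dB), φ = 89.4°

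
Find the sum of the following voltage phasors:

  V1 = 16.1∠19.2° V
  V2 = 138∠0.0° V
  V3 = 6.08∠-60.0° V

Step 1 — Convert each phasor to rectangular form:
  V1 = 16.1·(cos(19.2°) + j·sin(19.2°)) = 15.2 + j5.295 V
  V2 = 138·(cos(0.0°) + j·sin(0.0°)) = 138 V
  V3 = 6.08·(cos(-60.0°) + j·sin(-60.0°)) = 3.04 - j5.265 V
Step 2 — Sum components: V_total = 156.2 + j0.02932 V.
Step 3 — Convert to polar: |V_total| = 156.2 V, ∠V_total = 0.0°.

V_total = 156.2∠0.0° V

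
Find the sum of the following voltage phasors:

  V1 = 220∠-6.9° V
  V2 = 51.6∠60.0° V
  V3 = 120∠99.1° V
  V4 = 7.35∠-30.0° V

Step 1 — Convert each phasor to rectangular form:
  V1 = 220·(cos(-6.9°) + j·sin(-6.9°)) = 218.4 - j26.43 V
  V2 = 51.6·(cos(60.0°) + j·sin(60.0°)) = 25.8 + j44.69 V
  V3 = 120·(cos(99.1°) + j·sin(99.1°)) = -18.98 + j118.5 V
  V4 = 7.35·(cos(-30.0°) + j·sin(-30.0°)) = 6.365 - j3.675 V
Step 2 — Sum components: V_total = 231.6 + j133.1 V.
Step 3 — Convert to polar: |V_total| = 267.1 V, ∠V_total = 29.9°.

V_total = 267.1∠29.9° V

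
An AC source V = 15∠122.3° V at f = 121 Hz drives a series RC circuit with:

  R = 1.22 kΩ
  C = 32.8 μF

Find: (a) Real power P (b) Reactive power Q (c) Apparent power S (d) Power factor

Step 1 — Angular frequency: ω = 2π·f = 2π·121 = 760.3 rad/s.
Step 2 — Component impedances:
  R: Z = R = 1220 Ω
  C: Z = 1/(jωC) = -j/(ω·C) = 0 - j40.1 Ω
Step 3 — Series combination: Z_total = R + C = 1220 - j40.1 Ω = 1221∠-1.9° Ω.
Step 4 — Source phasor: V = 15∠122.3° V = -8.015 + j12.68 V.
Step 5 — Current: I = V / Z = -0.006904 + j0.01017 A = 0.01229∠124.2° A.
Step 6 — Complex power: S = V·I* = 0.1842 - j0.006056 VA.
Step 7 — Real power: P = Re(S) = 0.1842 W.
Step 8 — Reactive power: Q = Im(S) = -0.006056 VAR.
Step 9 — Apparent power: |S| = 0.1843 VA.
Step 10 — Power factor: PF = P/|S| = 0.9995 (leading).

(a) P = 0.1842 W  (b) Q = -0.006056 VAR  (c) S = 0.1843 VA  (d) PF = 0.9995 (leading)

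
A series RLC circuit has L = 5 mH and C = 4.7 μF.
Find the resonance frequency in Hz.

Step 1 — Resonance condition Im(Z)=0 gives ω₀ = 1/√(LC).
Step 2 — ω₀ = 1/√(0.005·4.7e-06) = 6523 rad/s.
Step 3 — f₀ = ω₀/(2π) = 1038 Hz.

f₀ = 1038 Hz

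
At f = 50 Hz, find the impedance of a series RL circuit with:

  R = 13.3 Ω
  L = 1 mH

Step 1 — Angular frequency: ω = 2π·f = 2π·50 = 314.2 rad/s.
Step 2 — Component impedances:
  R: Z = R = 13.3 Ω
  L: Z = jωL = j·314.2·0.001 = 0 + j0.3142 Ω
Step 3 — Series combination: Z_total = R + L = 13.3 + j0.3142 Ω = 13.3∠1.4° Ω.

Z = 13.3 + j0.3142 Ω = 13.3∠1.4° Ω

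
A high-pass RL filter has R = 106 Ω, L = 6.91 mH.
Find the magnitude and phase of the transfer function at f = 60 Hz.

Step 1 — Angular frequency: ω = 2π·60 = 377 rad/s.
Step 2 — Transfer function: H(jω) = jωL/(R + jωL).
Step 3 — Numerator jωL = j·2.605; denominator R + jωL = 106 + j2.605.
Step 4 — H = 0.0006036 + j0.02456.
Step 5 — Magnitude: |H| = 0.02457 (-32.2 dB); phase: φ = 88.6°.

|H| = 0.02457 (-32.2 dB), φ = 88.6°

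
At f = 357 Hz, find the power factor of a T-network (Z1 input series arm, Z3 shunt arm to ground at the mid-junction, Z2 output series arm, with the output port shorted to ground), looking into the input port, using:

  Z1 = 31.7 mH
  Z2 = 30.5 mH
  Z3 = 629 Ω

Step 1 — Angular frequency: ω = 2π·f = 2π·357 = 2243 rad/s.
Step 2 — Component impedances:
  Z1: Z = jωL = j·2243·0.0317 = 0 + j71.11 Ω
  Z2: Z = jωL = j·2243·0.0305 = 0 + j68.41 Ω
  Z3: Z = R = 629 Ω
Step 3 — With the output port shorted to ground, the output series arm Z2 runs from the junction to ground; the shunt arm Z3 also runs from the junction to ground. They appear in parallel: Z3 || Z2 = 7.354 + j67.61 Ω.
Step 4 — Series with input arm Z1: Z_in = Z1 + (Z3 || Z2) = 7.354 + j138.7 Ω = 138.9∠87.0° Ω.
Step 5 — Power factor: PF = cos(φ) = Re(Z)/|Z| = 7.354/138.9 = 0.05294.
Step 6 — Type: Im(Z) = 138.7 ⇒ lagging (phase φ = 87.0°).

PF = 0.05294 (lagging, φ = 87.0°)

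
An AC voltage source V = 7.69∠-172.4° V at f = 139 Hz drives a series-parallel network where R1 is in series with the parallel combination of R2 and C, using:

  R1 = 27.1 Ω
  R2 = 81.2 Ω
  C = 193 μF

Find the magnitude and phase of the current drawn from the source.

Step 1 — Angular frequency: ω = 2π·f = 2π·139 = 873.4 rad/s.
Step 2 — Component impedances:
  R1: Z = R = 27.1 Ω
  R2: Z = R = 81.2 Ω
  C: Z = 1/(jωC) = -j/(ω·C) = 0 - j5.933 Ω
Step 3 — Parallel branch: R2 || C = 1/(1/R2 + 1/C) = 0.4311 - j5.901 Ω.
Step 4 — Series with R1: Z_total = R1 + (R2 || C) = 27.53 - j5.901 Ω = 28.16∠-12.1° Ω.
Step 5 — Source phasor: V = 7.69∠-172.4° V = -7.622 - j1.017 V.
Step 6 — Ohm's law: I = V / Z_total = (-7.622 - j1.017) / (27.53 - j5.901) = -0.2571 - j0.09206 A.
Step 7 — Convert to polar: |I| = 0.2731 A, ∠I = -160.3°.

I = 0.2731∠-160.3° A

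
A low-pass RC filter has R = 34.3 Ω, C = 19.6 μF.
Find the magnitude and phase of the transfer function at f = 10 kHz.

Step 1 — Angular frequency: ω = 2π·1e+04 = 6.283e+04 rad/s.
Step 2 — Transfer function: H(jω) = 1/(1 + jωRC).
Step 3 — Denominator: 1 + jωRC = 1 + j·6.283e+04·34.3·1.96e-05 = 1 + j42.24.
Step 4 — H = 0.0005601 - j0.02366.
Step 5 — Magnitude: |H| = 0.02367 (-32.5 dB); phase: φ = -88.6°.

|H| = 0.02367 (-32.5 dB), φ = -88.6°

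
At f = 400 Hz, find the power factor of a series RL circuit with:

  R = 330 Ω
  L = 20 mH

Step 1 — Angular frequency: ω = 2π·f = 2π·400 = 2513 rad/s.
Step 2 — Component impedances:
  R: Z = R = 330 Ω
  L: Z = jωL = j·2513·0.02 = 0 + j50.27 Ω
Step 3 — Series combination: Z_total = R + L = 330 + j50.27 Ω = 333.8∠8.7° Ω.
Step 4 — Power factor: PF = cos(φ) = Re(Z)/|Z| = 330/333.8 = 0.9886.
Step 5 — Type: Im(Z) = 50.27 ⇒ lagging (phase φ = 8.7°).

PF = 0.9886 (lagging, φ = 8.7°)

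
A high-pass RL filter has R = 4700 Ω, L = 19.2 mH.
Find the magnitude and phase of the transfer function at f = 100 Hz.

Step 1 — Angular frequency: ω = 2π·100 = 628.3 rad/s.
Step 2 — Transfer function: H(jω) = jωL/(R + jωL).
Step 3 — Numerator jωL = j·12.06; denominator R + jωL = 4700 + j12.06.
Step 4 — H = 6.588e-06 + j0.002567.
Step 5 — Magnitude: |H| = 0.002567 (-51.8 dB); phase: φ = 89.9°.

|H| = 0.002567 (-51.8 dB), φ = 89.9°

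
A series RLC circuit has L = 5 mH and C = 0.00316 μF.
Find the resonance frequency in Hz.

Step 1 — Resonance condition Im(Z)=0 gives ω₀ = 1/√(LC).
Step 2 — ω₀ = 1/√(0.005·3.16e-09) = 2.516e+05 rad/s.
Step 3 — f₀ = ω₀/(2π) = 4.004e+04 Hz.

f₀ = 4.004e+04 Hz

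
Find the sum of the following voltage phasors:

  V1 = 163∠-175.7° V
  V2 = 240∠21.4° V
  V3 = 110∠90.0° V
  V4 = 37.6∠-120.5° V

Step 1 — Convert each phasor to rectangular form:
  V1 = 163·(cos(-175.7°) + j·sin(-175.7°)) = -162.5 - j12.22 V
  V2 = 240·(cos(21.4°) + j·sin(21.4°)) = 223.5 + j87.57 V
  V3 = 110·(cos(90.0°) + j·sin(90.0°)) = 0 + j110 V
  V4 = 37.6·(cos(-120.5°) + j·sin(-120.5°)) = -19.08 - j32.4 V
Step 2 — Sum components: V_total = 41.83 + j153 V.
Step 3 — Convert to polar: |V_total| = 158.6 V, ∠V_total = 74.7°.

V_total = 158.6∠74.7° V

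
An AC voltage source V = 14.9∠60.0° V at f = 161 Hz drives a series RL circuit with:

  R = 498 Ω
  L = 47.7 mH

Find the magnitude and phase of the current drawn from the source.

Step 1 — Angular frequency: ω = 2π·f = 2π·161 = 1012 rad/s.
Step 2 — Component impedances:
  R: Z = R = 498 Ω
  L: Z = jωL = j·1012·0.0477 = 0 + j48.25 Ω
Step 3 — Series combination: Z_total = R + L = 498 + j48.25 Ω = 500.3∠5.5° Ω.
Step 4 — Source phasor: V = 14.9∠60.0° V = 7.45 + j12.9 V.
Step 5 — Ohm's law: I = V / Z_total = (7.45 + j12.9) / (498 + j48.25) = 0.01731 + j0.02423 A.
Step 6 — Convert to polar: |I| = 0.02978 A, ∠I = 54.5°.

I = 0.02978∠54.5° A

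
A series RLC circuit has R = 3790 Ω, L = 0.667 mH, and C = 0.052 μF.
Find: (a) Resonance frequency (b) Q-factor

Step 1 — Resonance condition Im(Z)=0 gives ω₀ = 1/√(LC).
Step 2 — ω₀ = 1/√(0.000667·5.2e-08) = 1.698e+05 rad/s.
Step 3 — f₀ = ω₀/(2π) = 2.702e+04 Hz.
Step 4 — Series Q: Q = ω₀L/R = 1.698e+05·0.000667/3790 = 0.02988.

(a) f₀ = 2.702e+04 Hz  (b) Q = 0.02988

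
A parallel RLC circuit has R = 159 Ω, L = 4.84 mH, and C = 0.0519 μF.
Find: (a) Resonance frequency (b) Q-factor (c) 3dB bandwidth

Step 1 — Resonance: ω₀ = 1/√(LC) = 1/√(0.00484·5.19e-08) = 6.309e+04 rad/s.
Step 2 — f₀ = ω₀/(2π) = 1.004e+04 Hz.
Step 3 — Parallel Q: Q = R/(ω₀L) = 159/(6.309e+04·0.00484) = 0.5207.
Step 4 — Bandwidth: Δω = ω₀/Q = 1.212e+05 rad/s; BW = Δω/(2π) = 1.929e+04 Hz.

(a) f₀ = 1.004e+04 Hz  (b) Q = 0.5207  (c) BW = 1.929e+04 Hz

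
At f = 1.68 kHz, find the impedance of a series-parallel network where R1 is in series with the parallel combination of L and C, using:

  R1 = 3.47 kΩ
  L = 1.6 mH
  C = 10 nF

Step 1 — Angular frequency: ω = 2π·f = 2π·1680 = 1.056e+04 rad/s.
Step 2 — Component impedances:
  R1: Z = R = 3470 Ω
  L: Z = jωL = j·1.056e+04·0.0016 = 0 + j16.89 Ω
  C: Z = 1/(jωC) = -j/(ω·C) = 0 - j9474 Ω
Step 3 — Parallel branch: L || C = 1/(1/L + 1/C) = 0 + j16.92 Ω.
Step 4 — Series with R1: Z_total = R1 + (L || C) = 3470 + j16.92 Ω = 3470∠0.3° Ω.

Z = 3470 + j16.92 Ω = 3470∠0.3° Ω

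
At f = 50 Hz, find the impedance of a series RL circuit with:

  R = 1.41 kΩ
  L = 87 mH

Step 1 — Angular frequency: ω = 2π·f = 2π·50 = 314.2 rad/s.
Step 2 — Component impedances:
  R: Z = R = 1410 Ω
  L: Z = jωL = j·314.2·0.087 = 0 + j27.33 Ω
Step 3 — Series combination: Z_total = R + L = 1410 + j27.33 Ω = 1410∠1.1° Ω.

Z = 1410 + j27.33 Ω = 1410∠1.1° Ω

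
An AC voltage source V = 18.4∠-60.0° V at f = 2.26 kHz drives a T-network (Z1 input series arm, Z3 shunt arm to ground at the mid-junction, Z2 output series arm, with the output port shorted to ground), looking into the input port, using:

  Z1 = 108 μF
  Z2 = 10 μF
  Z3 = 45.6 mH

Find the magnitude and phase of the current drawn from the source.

Step 1 — Angular frequency: ω = 2π·f = 2π·2260 = 1.42e+04 rad/s.
Step 2 — Component impedances:
  Z1: Z = 1/(jωC) = -j/(ω·C) = 0 - j0.6521 Ω
  Z2: Z = 1/(jωC) = -j/(ω·C) = 0 - j7.042 Ω
  Z3: Z = jωL = j·1.42e+04·0.0456 = 0 + j647.5 Ω
Step 3 — With the output port shorted to ground, the output series arm Z2 runs from the junction to ground; the shunt arm Z3 also runs from the junction to ground. They appear in parallel: Z3 || Z2 = 0 - j7.12 Ω.
Step 4 — Series with input arm Z1: Z_in = Z1 + (Z3 || Z2) = 0 - j7.772 Ω = 7.772∠-90.0° Ω.
Step 5 — Source phasor: V = 18.4∠-60.0° V = 9.2 - j15.93 V.
Step 6 — Ohm's law: I = V / Z_total = (9.2 - j15.93) / (0 - j7.772) = 2.05 + j1.184 A.
Step 7 — Convert to polar: |I| = 2.368 A, ∠I = 30.0°.

I = 2.368∠30.0° A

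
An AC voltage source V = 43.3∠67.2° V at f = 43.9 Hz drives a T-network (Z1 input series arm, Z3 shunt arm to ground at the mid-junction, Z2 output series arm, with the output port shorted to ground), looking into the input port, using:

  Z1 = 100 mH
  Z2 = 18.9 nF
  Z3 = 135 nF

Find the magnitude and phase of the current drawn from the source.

Step 1 — Angular frequency: ω = 2π·f = 2π·43.9 = 275.8 rad/s.
Step 2 — Component impedances:
  Z1: Z = jωL = j·275.8·0.1 = 0 + j27.58 Ω
  Z2: Z = 1/(jωC) = -j/(ω·C) = 0 - j1.918e+05 Ω
  Z3: Z = 1/(jωC) = -j/(ω·C) = 0 - j2.685e+04 Ω
Step 3 — With the output port shorted to ground, the output series arm Z2 runs from the junction to ground; the shunt arm Z3 also runs from the junction to ground. They appear in parallel: Z3 || Z2 = 0 - j2.356e+04 Ω.
Step 4 — Series with input arm Z1: Z_in = Z1 + (Z3 || Z2) = 0 - j2.353e+04 Ω = 2.353e+04∠-90.0° Ω.
Step 5 — Source phasor: V = 43.3∠67.2° V = 16.78 + j39.92 V.
Step 6 — Ohm's law: I = V / Z_total = (16.78 + j39.92) / (0 - j2.353e+04) = -0.001696 + j0.0007131 A.
Step 7 — Convert to polar: |I| = 0.00184 A, ∠I = 157.2°.

I = 0.00184∠157.2° A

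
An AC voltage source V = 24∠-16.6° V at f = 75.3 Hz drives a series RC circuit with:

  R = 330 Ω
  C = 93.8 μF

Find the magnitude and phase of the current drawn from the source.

Step 1 — Angular frequency: ω = 2π·f = 2π·75.3 = 473.1 rad/s.
Step 2 — Component impedances:
  R: Z = R = 330 Ω
  C: Z = 1/(jωC) = -j/(ω·C) = 0 - j22.53 Ω
Step 3 — Series combination: Z_total = R + C = 330 - j22.53 Ω = 330.8∠-3.9° Ω.
Step 4 — Source phasor: V = 24∠-16.6° V = 23 - j6.857 V.
Step 5 — Ohm's law: I = V / Z_total = (23 - j6.857) / (330 - j22.53) = 0.07078 - j0.01594 A.
Step 6 — Convert to polar: |I| = 0.07256 A, ∠I = -12.7°.

I = 0.07256∠-12.7° A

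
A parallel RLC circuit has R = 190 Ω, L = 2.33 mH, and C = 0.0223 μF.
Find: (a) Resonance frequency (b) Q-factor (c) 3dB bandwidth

Step 1 — Resonance: ω₀ = 1/√(LC) = 1/√(0.00233·2.23e-08) = 1.387e+05 rad/s.
Step 2 — f₀ = ω₀/(2π) = 2.208e+04 Hz.
Step 3 — Parallel Q: Q = R/(ω₀L) = 190/(1.387e+05·0.00233) = 0.5878.
Step 4 — Bandwidth: Δω = ω₀/Q = 2.36e+05 rad/s; BW = Δω/(2π) = 3.756e+04 Hz.

(a) f₀ = 2.208e+04 Hz  (b) Q = 0.5878  (c) BW = 3.756e+04 Hz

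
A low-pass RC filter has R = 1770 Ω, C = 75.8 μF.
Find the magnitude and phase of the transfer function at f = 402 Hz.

Step 1 — Angular frequency: ω = 2π·402 = 2526 rad/s.
Step 2 — Transfer function: H(jω) = 1/(1 + jωRC).
Step 3 — Denominator: 1 + jωRC = 1 + j·2526·1770·7.58e-05 = 1 + j338.9.
Step 4 — H = 8.708e-06 - j0.002951.
Step 5 — Magnitude: |H| = 0.002951 (-50.6 dB); phase: φ = -89.8°.

|H| = 0.002951 (-50.6 dB), φ = -89.8°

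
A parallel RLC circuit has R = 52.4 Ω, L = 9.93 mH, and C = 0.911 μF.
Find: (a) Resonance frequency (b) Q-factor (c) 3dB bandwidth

Step 1 — Resonance: ω₀ = 1/√(LC) = 1/√(0.00993·9.11e-07) = 1.051e+04 rad/s.
Step 2 — f₀ = ω₀/(2π) = 1673 Hz.
Step 3 — Parallel Q: Q = R/(ω₀L) = 52.4/(1.051e+04·0.00993) = 0.5019.
Step 4 — Bandwidth: Δω = ω₀/Q = 2.095e+04 rad/s; BW = Δω/(2π) = 3334 Hz.

(a) f₀ = 1673 Hz  (b) Q = 0.5019  (c) BW = 3334 Hz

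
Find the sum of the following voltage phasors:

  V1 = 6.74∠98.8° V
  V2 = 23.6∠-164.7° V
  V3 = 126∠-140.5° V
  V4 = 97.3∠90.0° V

Step 1 — Convert each phasor to rectangular form:
  V1 = 6.74·(cos(98.8°) + j·sin(98.8°)) = -1.031 + j6.661 V
  V2 = 23.6·(cos(-164.7°) + j·sin(-164.7°)) = -22.76 - j6.227 V
  V3 = 126·(cos(-140.5°) + j·sin(-140.5°)) = -97.22 - j80.15 V
  V4 = 97.3·(cos(90.0°) + j·sin(90.0°)) = 0 + j97.3 V
Step 2 — Sum components: V_total = -121 + j17.59 V.
Step 3 — Convert to polar: |V_total| = 122.3 V, ∠V_total = 171.7°.

V_total = 122.3∠171.7° V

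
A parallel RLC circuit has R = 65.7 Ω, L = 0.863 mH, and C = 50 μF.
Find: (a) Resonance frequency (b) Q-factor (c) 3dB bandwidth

Step 1 — Resonance: ω₀ = 1/√(LC) = 1/√(0.000863·5e-05) = 4814 rad/s.
Step 2 — f₀ = ω₀/(2π) = 766.2 Hz.
Step 3 — Parallel Q: Q = R/(ω₀L) = 65.7/(4814·0.000863) = 15.81.
Step 4 — Bandwidth: Δω = ω₀/Q = 304.4 rad/s; BW = Δω/(2π) = 48.45 Hz.

(a) f₀ = 766.2 Hz  (b) Q = 15.81  (c) BW = 48.45 Hz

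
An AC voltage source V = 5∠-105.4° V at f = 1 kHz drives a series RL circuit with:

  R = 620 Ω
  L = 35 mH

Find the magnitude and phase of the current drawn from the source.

Step 1 — Angular frequency: ω = 2π·f = 2π·1000 = 6283 rad/s.
Step 2 — Component impedances:
  R: Z = R = 620 Ω
  L: Z = jωL = j·6283·0.035 = 0 + j219.9 Ω
Step 3 — Series combination: Z_total = R + L = 620 + j219.9 Ω = 657.8∠19.5° Ω.
Step 4 — Source phasor: V = 5∠-105.4° V = -1.328 - j4.82 V.
Step 5 — Ohm's law: I = V / Z_total = (-1.328 - j4.82) / (620 + j219.9) = -0.004352 - j0.006231 A.
Step 6 — Convert to polar: |I| = 0.007601 A, ∠I = -124.9°.

I = 0.007601∠-124.9° A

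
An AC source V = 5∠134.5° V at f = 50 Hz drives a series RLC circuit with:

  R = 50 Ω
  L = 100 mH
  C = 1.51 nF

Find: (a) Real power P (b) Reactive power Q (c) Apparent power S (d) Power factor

Step 1 — Angular frequency: ω = 2π·f = 2π·50 = 314.2 rad/s.
Step 2 — Component impedances:
  R: Z = R = 50 Ω
  L: Z = jωL = j·314.2·0.1 = 0 + j31.42 Ω
  C: Z = 1/(jωC) = -j/(ω·C) = 0 - j2.108e+06 Ω
Step 3 — Series combination: Z_total = R + L + C = 50 - j2.108e+06 Ω = 2.108e+06∠-90.0° Ω.
Step 4 — Source phasor: V = 5∠134.5° V = -3.505 + j3.566 V.
Step 5 — Current: I = V / Z = -1.692e-06 - j1.662e-06 A = 2.372e-06∠-135.5° A.
Step 6 — Complex power: S = V·I* = 2.813e-10 - j1.186e-05 VA.
Step 7 — Real power: P = Re(S) = 2.813e-10 W.
Step 8 — Reactive power: Q = Im(S) = -1.186e-05 VAR.
Step 9 — Apparent power: |S| = 1.186e-05 VA.
Step 10 — Power factor: PF = P/|S| = 2.372e-05 (leading).

(a) P = 2.813e-10 W  (b) Q = -1.186e-05 VAR  (c) S = 1.186e-05 VA  (d) PF = 2.372e-05 (leading)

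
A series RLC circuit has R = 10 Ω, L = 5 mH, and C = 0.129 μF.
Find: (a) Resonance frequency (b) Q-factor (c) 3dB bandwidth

Step 1 — Resonance: ω₀ = 1/√(LC) = 1/√(0.005·1.29e-07) = 3.937e+04 rad/s.
Step 2 — f₀ = ω₀/(2π) = 6267 Hz.
Step 3 — Series Q: Q = ω₀L/R = 3.937e+04·0.005/10 = 19.69.
Step 4 — Bandwidth: Δω = ω₀/Q = 2000 rad/s; BW = Δω/(2π) = 318.3 Hz.

(a) f₀ = 6267 Hz  (b) Q = 19.69  (c) BW = 318.3 Hz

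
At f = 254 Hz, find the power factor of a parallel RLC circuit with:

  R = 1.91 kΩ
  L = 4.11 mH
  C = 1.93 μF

Step 1 — Angular frequency: ω = 2π·f = 2π·254 = 1596 rad/s.
Step 2 — Component impedances:
  R: Z = R = 1910 Ω
  L: Z = jωL = j·1596·0.00411 = 0 + j6.559 Ω
  C: Z = 1/(jωC) = -j/(ω·C) = 0 - j324.7 Ω
Step 3 — Parallel combination: 1/Z_total = 1/R + 1/L + 1/C; Z_total = 0.02346 + j6.694 Ω = 6.694∠89.8° Ω.
Step 4 — Power factor: PF = cos(φ) = Re(Z)/|Z| = 0.02346/6.694 = 0.003505.
Step 5 — Type: Im(Z) = 6.694 ⇒ lagging (phase φ = 89.8°).

PF = 0.003505 (lagging, φ = 89.8°)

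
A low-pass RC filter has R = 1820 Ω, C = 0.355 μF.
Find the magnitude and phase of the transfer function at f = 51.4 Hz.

Step 1 — Angular frequency: ω = 2π·51.4 = 323 rad/s.
Step 2 — Transfer function: H(jω) = 1/(1 + jωRC).
Step 3 — Denominator: 1 + jωRC = 1 + j·323·1820·3.55e-07 = 1 + j0.2087.
Step 4 — H = 0.9583 - j0.2.
Step 5 — Magnitude: |H| = 0.9789 (-0.2 dB); phase: φ = -11.8°.

|H| = 0.9789 (-0.2 dB), φ = -11.8°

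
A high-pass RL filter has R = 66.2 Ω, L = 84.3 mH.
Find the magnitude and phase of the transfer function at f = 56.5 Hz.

Step 1 — Angular frequency: ω = 2π·56.5 = 355 rad/s.
Step 2 — Transfer function: H(jω) = jωL/(R + jωL).
Step 3 — Numerator jωL = j·29.93; denominator R + jωL = 66.2 + j29.93.
Step 4 — H = 0.1697 + j0.3754.
Step 5 — Magnitude: |H| = 0.4119 (-7.7 dB); phase: φ = 65.7°.

|H| = 0.4119 (-7.7 dB), φ = 65.7°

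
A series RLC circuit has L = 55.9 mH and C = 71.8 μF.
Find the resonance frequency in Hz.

Step 1 — Resonance condition Im(Z)=0 gives ω₀ = 1/√(LC).
Step 2 — ω₀ = 1/√(0.0559·7.18e-05) = 499.2 rad/s.
Step 3 — f₀ = ω₀/(2π) = 79.44 Hz.

f₀ = 79.44 Hz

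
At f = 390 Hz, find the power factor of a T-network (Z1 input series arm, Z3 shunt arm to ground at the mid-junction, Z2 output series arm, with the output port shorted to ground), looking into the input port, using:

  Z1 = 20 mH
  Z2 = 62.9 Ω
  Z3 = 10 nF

Step 1 — Angular frequency: ω = 2π·f = 2π·390 = 2450 rad/s.
Step 2 — Component impedances:
  Z1: Z = jωL = j·2450·0.02 = 0 + j49.01 Ω
  Z2: Z = R = 62.9 Ω
  Z3: Z = 1/(jωC) = -j/(ω·C) = 0 - j4.081e+04 Ω
Step 3 — With the output port shorted to ground, the output series arm Z2 runs from the junction to ground; the shunt arm Z3 also runs from the junction to ground. They appear in parallel: Z3 || Z2 = 62.9 - j0.09695 Ω.
Step 4 — Series with input arm Z1: Z_in = Z1 + (Z3 || Z2) = 62.9 + j48.91 Ω = 79.68∠37.9° Ω.
Step 5 — Power factor: PF = cos(φ) = Re(Z)/|Z| = 62.9/79.68 = 0.7894.
Step 6 — Type: Im(Z) = 48.91 ⇒ lagging (phase φ = 37.9°).

PF = 0.7894 (lagging, φ = 37.9°)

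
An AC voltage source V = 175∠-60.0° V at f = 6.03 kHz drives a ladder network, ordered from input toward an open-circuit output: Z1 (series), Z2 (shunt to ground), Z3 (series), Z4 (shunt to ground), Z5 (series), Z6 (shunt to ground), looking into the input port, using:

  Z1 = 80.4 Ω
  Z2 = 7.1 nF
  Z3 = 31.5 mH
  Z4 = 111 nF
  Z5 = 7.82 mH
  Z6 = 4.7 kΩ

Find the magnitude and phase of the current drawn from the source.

Step 1 — Angular frequency: ω = 2π·f = 2π·6030 = 3.789e+04 rad/s.
Step 2 — Component impedances:
  Z1: Z = R = 80.4 Ω
  Z2: Z = 1/(jωC) = -j/(ω·C) = 0 - j3717 Ω
  Z3: Z = jωL = j·3.789e+04·0.0315 = 0 + j1193 Ω
  Z4: Z = 1/(jωC) = -j/(ω·C) = 0 - j237.8 Ω
  Z5: Z = jωL = j·3.789e+04·0.00782 = 0 + j296.3 Ω
  Z6: Z = R = 4700 Ω
Step 3 — Ladder network (open output): work backward from the far end, alternating series and parallel combinations. Z_in = 102.2 + j1286 Ω = 1290∠85.5° Ω.
Step 4 — Source phasor: V = 175∠-60.0° V = 87.5 - j151.6 V.
Step 5 — Ohm's law: I = V / Z_total = (87.5 - j151.6) / (102.2 + j1286) = -0.1117 - j0.07692 A.
Step 6 — Convert to polar: |I| = 0.1357 A, ∠I = -145.5°.

I = 0.1357∠-145.5° A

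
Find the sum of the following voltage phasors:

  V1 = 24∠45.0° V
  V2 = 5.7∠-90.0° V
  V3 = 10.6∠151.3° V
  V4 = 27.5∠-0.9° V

Step 1 — Convert each phasor to rectangular form:
  V1 = 24·(cos(45.0°) + j·sin(45.0°)) = 16.97 + j16.97 V
  V2 = 5.7·(cos(-90.0°) + j·sin(-90.0°)) = 0 - j5.7 V
  V3 = 10.6·(cos(151.3°) + j·sin(151.3°)) = -9.298 + j5.09 V
  V4 = 27.5·(cos(-0.9°) + j·sin(-0.9°)) = 27.5 - j0.432 V
Step 2 — Sum components: V_total = 35.17 + j15.93 V.
Step 3 — Convert to polar: |V_total| = 38.61 V, ∠V_total = 24.4°.

V_total = 38.61∠24.4° V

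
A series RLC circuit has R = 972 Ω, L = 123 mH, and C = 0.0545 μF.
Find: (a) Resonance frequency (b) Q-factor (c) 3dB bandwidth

Step 1 — Resonance: ω₀ = 1/√(LC) = 1/√(0.123·5.45e-08) = 1.221e+04 rad/s.
Step 2 — f₀ = ω₀/(2π) = 1944 Hz.
Step 3 — Series Q: Q = ω₀L/R = 1.221e+04·0.123/972 = 1.546.
Step 4 — Bandwidth: Δω = ω₀/Q = 7902 rad/s; BW = Δω/(2π) = 1258 Hz.

(a) f₀ = 1944 Hz  (b) Q = 1.546  (c) BW = 1258 Hz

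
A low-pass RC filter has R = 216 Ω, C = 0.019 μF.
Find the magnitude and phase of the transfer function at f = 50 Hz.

Step 1 — Angular frequency: ω = 2π·50 = 314.2 rad/s.
Step 2 — Transfer function: H(jω) = 1/(1 + jωRC).
Step 3 — Denominator: 1 + jωRC = 1 + j·314.2·216·1.9e-08 = 1 + j0.001289.
Step 4 — H = 1 - j0.001289.
Step 5 — Magnitude: |H| = 1 (-0.0 dB); phase: φ = -0.1°.

|H| = 1 (-0.0 dB), φ = -0.1°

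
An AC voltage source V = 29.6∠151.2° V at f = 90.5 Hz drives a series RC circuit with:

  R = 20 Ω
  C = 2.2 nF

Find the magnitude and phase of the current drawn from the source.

Step 1 — Angular frequency: ω = 2π·f = 2π·90.5 = 568.6 rad/s.
Step 2 — Component impedances:
  R: Z = R = 20 Ω
  C: Z = 1/(jωC) = -j/(ω·C) = 0 - j7.994e+05 Ω
Step 3 — Series combination: Z_total = R + C = 20 - j7.994e+05 Ω = 7.994e+05∠-90.0° Ω.
Step 4 — Source phasor: V = 29.6∠151.2° V = -25.94 + j14.26 V.
Step 5 — Ohm's law: I = V / Z_total = (-25.94 + j14.26) / (20 - j7.994e+05) = -1.784e-05 - j3.245e-05 A.
Step 6 — Convert to polar: |I| = 3.703e-05 A, ∠I = -118.8°.

I = 3.703e-05∠-118.8° A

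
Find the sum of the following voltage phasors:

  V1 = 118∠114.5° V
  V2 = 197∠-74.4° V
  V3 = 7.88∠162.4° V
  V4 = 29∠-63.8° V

Step 1 — Convert each phasor to rectangular form:
  V1 = 118·(cos(114.5°) + j·sin(114.5°)) = -48.93 + j107.4 V
  V2 = 197·(cos(-74.4°) + j·sin(-74.4°)) = 52.98 - j189.7 V
  V3 = 7.88·(cos(162.4°) + j·sin(162.4°)) = -7.511 + j2.383 V
  V4 = 29·(cos(-63.8°) + j·sin(-63.8°)) = 12.8 - j26.02 V
Step 2 — Sum components: V_total = 9.336 - j106 V.
Step 3 — Convert to polar: |V_total| = 106.4 V, ∠V_total = -85.0°.

V_total = 106.4∠-85.0° V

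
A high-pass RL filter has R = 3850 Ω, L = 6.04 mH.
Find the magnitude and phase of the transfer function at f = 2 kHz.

Step 1 — Angular frequency: ω = 2π·2000 = 1.257e+04 rad/s.
Step 2 — Transfer function: H(jω) = jωL/(R + jωL).
Step 3 — Numerator jωL = j·75.9; denominator R + jωL = 3850 + j75.9.
Step 4 — H = 0.0003885 + j0.01971.
Step 5 — Magnitude: |H| = 0.01971 (-34.1 dB); phase: φ = 88.9°.

|H| = 0.01971 (-34.1 dB), φ = 88.9°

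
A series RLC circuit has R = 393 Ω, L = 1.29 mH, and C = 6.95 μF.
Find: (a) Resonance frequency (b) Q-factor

Step 1 — Resonance condition Im(Z)=0 gives ω₀ = 1/√(LC).
Step 2 — ω₀ = 1/√(0.00129·6.95e-06) = 1.056e+04 rad/s.
Step 3 — f₀ = ω₀/(2π) = 1681 Hz.
Step 4 — Series Q: Q = ω₀L/R = 1.056e+04·0.00129/393 = 0.03467.

(a) f₀ = 1681 Hz  (b) Q = 0.03467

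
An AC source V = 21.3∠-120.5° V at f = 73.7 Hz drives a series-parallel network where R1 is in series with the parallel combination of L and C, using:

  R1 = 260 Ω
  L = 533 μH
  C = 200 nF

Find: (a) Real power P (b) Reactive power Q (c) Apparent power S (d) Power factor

Step 1 — Angular frequency: ω = 2π·f = 2π·73.7 = 463.1 rad/s.
Step 2 — Component impedances:
  R1: Z = R = 260 Ω
  L: Z = jωL = j·463.1·0.000533 = 0 + j0.2468 Ω
  C: Z = 1/(jωC) = -j/(ω·C) = 0 - j1.08e+04 Ω
Step 3 — Parallel branch: L || C = 1/(1/L + 1/C) = 0 + j0.2468 Ω.
Step 4 — Series with R1: Z_total = R1 + (L || C) = 260 + j0.2468 Ω = 260∠0.1° Ω.
Step 5 — Source phasor: V = 21.3∠-120.5° V = -10.81 - j18.35 V.
Step 6 — Current: I = V / Z = -0.04165 - j0.07055 A = 0.08192∠-120.6° A.
Step 7 — Complex power: S = V·I* = 1.745 + j0.001657 VA.
Step 8 — Real power: P = Re(S) = 1.745 W.
Step 9 — Reactive power: Q = Im(S) = 0.001657 VAR.
Step 10 — Apparent power: |S| = 1.745 VA.
Step 11 — Power factor: PF = P/|S| = 1 (lagging).

(a) P = 1.745 W  (b) Q = 0.001657 VAR  (c) S = 1.745 VA  (d) PF = 1 (lagging)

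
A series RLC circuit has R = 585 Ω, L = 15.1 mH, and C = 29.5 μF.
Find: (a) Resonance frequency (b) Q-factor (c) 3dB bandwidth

Step 1 — Resonance condition Im(Z)=0 gives ω₀ = 1/√(LC).
Step 2 — ω₀ = 1/√(0.0151·2.95e-05) = 1498 rad/s.
Step 3 — f₀ = ω₀/(2π) = 238.5 Hz.
Step 4 — Series Q: Q = ω₀L/R = 1498·0.0151/585 = 0.03867.
Step 5 — 3dB bandwidth: Δω = ω₀/Q = 3.874e+04 rad/s; BW = Δω/(2π) = 6166 Hz.

(a) f₀ = 238.5 Hz  (b) Q = 0.03867  (c) BW = 6166 Hz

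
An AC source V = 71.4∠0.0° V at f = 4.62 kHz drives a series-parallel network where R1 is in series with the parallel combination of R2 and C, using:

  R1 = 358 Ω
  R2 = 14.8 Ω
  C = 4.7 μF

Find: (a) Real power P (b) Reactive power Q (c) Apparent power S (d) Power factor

Step 1 — Angular frequency: ω = 2π·f = 2π·4620 = 2.903e+04 rad/s.
Step 2 — Component impedances:
  R1: Z = R = 358 Ω
  R2: Z = R = 14.8 Ω
  C: Z = 1/(jωC) = -j/(ω·C) = 0 - j7.33 Ω
Step 3 — Parallel branch: R2 || C = 1/(1/R2 + 1/C) = 2.915 - j5.886 Ω.
Step 4 — Series with R1: Z_total = R1 + (R2 || C) = 360.9 - j5.886 Ω = 361∠-0.9° Ω.
Step 5 — Source phasor: V = 71.4∠0.0° V = 71.4 V.
Step 6 — Current: I = V / Z = 0.1978 + j0.003225 A = 0.1978∠0.9° A.
Step 7 — Complex power: S = V·I* = 14.12 - j0.2303 VA.
Step 8 — Real power: P = Re(S) = 14.12 W.
Step 9 — Reactive power: Q = Im(S) = -0.2303 VAR.
Step 10 — Apparent power: |S| = 14.12 VA.
Step 11 — Power factor: PF = P/|S| = 0.9999 (leading).

(a) P = 14.12 W  (b) Q = -0.2303 VAR  (c) S = 14.12 VA  (d) PF = 0.9999 (leading)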